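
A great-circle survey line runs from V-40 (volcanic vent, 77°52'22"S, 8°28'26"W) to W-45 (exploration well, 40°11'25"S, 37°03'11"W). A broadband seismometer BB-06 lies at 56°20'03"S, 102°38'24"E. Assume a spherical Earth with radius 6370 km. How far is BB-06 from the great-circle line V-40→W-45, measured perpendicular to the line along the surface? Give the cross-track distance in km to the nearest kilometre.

V-40: φ = -77.87278°, λ = -8.47389°
W-45: φ = -40.19028°, λ = -37.05306°
BB-06: φ = -56.33417°, λ = +102.64000°
δ₁₃ = central angle V-40→BB-06 = 0.689192 rad  (haversine)
θ₁₃ = bearing V-40→BB-06 = 125.589°,  θ₁₂ = bearing V-40→W-45 = 324.917°
dₓₜ = R·arcsin(sin δ₁₃ · sin(θ₁₃ − θ₁₂)) = 6370·arcsin(0.63591·sin(-199.328°)) = 1350.808 km
|dₓₜ| = 1350.808 km

1351 km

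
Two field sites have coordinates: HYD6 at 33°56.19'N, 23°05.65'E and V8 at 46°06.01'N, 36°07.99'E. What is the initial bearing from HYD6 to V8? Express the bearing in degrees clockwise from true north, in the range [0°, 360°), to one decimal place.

35.3°

HYD6: φ = +33.93650°, λ = +23.09417°
V8: φ = +46.10017°, λ = +36.13317°
Δλ = 13.0390°
y = sin Δλ · cos φ₂ = 0.156441
x = cos φ₁ sin φ₂ − sin φ₁ cos φ₂ cos Δλ = 0.220686
θ = atan2(y, x) = 35.3323° → 35.3323° (mod 360°)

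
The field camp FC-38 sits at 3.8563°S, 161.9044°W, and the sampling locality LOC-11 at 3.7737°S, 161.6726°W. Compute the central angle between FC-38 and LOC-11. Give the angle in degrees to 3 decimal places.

Δφ = 0.0826°,  Δλ = 0.2318°
a = sin²(Δφ/2) + cos φ₁ cos φ₂ sin²(Δλ/2) = 0.000005
c = 2·arcsin(√a) = 0.004286 rad = 0.2456°

0.246°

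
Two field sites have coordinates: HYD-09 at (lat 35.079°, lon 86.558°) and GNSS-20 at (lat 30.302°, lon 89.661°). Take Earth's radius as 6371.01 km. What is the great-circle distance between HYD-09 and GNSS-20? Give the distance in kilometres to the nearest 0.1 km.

605.3 km

Δφ = -4.7770°,  Δλ = 3.1030°
a = sin²(Δφ/2) + cos φ₁ cos φ₂ sin²(Δλ/2) = 0.002255
c = 2·arcsin(√a) = 0.095005 rad = 5.4434°
d = R·c = 6371.01 × 0.095005 = 605.3 km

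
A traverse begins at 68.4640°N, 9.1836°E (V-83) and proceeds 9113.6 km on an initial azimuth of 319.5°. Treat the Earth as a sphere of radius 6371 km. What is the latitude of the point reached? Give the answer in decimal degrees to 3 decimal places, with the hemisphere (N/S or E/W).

23.984°N

δ = d/R = 9113.6/6371 = 1.430482 rad
φ₂ = arcsin(sin φ₁ cos δ + cos φ₁ sin δ cos θ)
   = arcsin(0.93019·0.13985 + 0.36709·0.99017·0.76041) = 23.98401°
λ₂ = λ₁ + atan2(sin θ sin δ cos φ₁, cos δ − sin φ₁ sin φ₂) = -126.08088°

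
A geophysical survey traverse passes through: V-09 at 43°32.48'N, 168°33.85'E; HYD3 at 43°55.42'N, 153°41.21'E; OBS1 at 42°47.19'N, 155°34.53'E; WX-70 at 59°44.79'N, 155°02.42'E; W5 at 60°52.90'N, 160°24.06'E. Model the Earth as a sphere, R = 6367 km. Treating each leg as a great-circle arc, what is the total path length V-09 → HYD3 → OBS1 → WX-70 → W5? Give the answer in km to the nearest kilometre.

3598 km

V-09: φ = +43.54133°, λ = +168.56417°
HYD3: φ = +43.92367°, λ = +153.68683°
OBS1: φ = +42.78650°, λ = +155.57550°
WX-70: φ = +59.74650°, λ = +155.04033°
W5: φ = +60.88167°, λ = +160.40100°
V-09→HYD3: c = 0.187488 rad, d = 1193.73 km
HYD3→OBS1: c = 0.031117 rad, d = 198.12 km
OBS1→WX-70: c = 0.296063 rad, d = 1885.03 km
WX-70→W5: c = 0.050375 rad, d = 320.74 km
Total = 1193.73 + 198.12 + 1885.03 + 320.74 = 3597.63 km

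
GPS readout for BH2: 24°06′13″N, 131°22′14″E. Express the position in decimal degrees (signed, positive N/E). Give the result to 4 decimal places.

lat: 24.1036° N → +24.1036°
lon: 131.3706° E → +131.3706°

+24.1036°, +131.3706°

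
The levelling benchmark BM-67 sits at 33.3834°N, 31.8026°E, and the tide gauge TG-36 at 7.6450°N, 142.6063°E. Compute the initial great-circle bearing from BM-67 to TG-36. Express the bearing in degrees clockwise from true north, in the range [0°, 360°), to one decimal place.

Δλ = 110.8037°
y = sin Δλ · cos φ₂ = 0.926494
x = cos φ₁ sin φ₂ − sin φ₁ cos φ₂ cos Δλ = 0.304775
θ = atan2(y, x) = 71.7911° → 71.7911° (mod 360°)

71.8°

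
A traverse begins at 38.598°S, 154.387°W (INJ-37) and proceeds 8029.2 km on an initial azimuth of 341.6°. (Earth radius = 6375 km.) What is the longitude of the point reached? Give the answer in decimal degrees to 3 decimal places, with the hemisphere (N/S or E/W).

174.905°W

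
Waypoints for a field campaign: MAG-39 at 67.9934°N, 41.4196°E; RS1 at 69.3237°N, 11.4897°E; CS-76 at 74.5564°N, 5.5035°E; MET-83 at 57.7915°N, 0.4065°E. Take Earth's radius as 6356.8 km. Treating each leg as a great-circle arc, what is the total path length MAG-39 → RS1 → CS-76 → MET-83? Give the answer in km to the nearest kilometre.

MAG-39→RS1: c = 0.189569 rad, d = 1205.05 km
RS1→CS-76: c = 0.096787 rad, d = 615.25 km
CS-76→MET-83: c = 0.294542 rad, d = 1872.35 km
Total = 1205.05 + 615.25 + 1872.35 = 3692.65 km

3693 km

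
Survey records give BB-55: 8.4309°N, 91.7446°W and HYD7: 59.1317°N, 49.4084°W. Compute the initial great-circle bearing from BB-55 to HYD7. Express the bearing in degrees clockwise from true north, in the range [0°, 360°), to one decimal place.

Δλ = 42.3362°
y = sin Δλ · cos φ₂ = 0.345540
x = cos φ₁ sin φ₂ − sin φ₁ cos φ₂ cos Δλ = 0.793467
θ = atan2(y, x) = 23.5322° → 23.5322° (mod 360°)

23.5°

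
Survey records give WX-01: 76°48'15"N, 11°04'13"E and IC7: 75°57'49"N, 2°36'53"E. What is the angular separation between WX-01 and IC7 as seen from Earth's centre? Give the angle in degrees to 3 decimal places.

WX-01: φ = +76.80417°, λ = +11.07028°
IC7: φ = +75.96361°, λ = +2.61472°
Δφ = -0.8406°,  Δλ = -8.4556°
a = sin²(Δφ/2) + cos φ₁ cos φ₂ sin²(Δλ/2) = 0.000355
c = 2·arcsin(√a) = 0.037670 rad = 2.1583°

2.158°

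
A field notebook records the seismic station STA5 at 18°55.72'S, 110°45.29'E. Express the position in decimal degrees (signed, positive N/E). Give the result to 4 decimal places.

lat: 18.9287° S → -18.9287°
lon: 110.7548° E → +110.7548°

-18.9287°, +110.7548°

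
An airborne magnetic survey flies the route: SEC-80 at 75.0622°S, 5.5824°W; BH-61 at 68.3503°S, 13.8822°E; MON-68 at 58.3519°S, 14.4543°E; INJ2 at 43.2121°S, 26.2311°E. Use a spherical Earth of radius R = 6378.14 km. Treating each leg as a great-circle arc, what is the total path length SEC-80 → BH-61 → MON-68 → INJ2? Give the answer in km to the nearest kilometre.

3986 km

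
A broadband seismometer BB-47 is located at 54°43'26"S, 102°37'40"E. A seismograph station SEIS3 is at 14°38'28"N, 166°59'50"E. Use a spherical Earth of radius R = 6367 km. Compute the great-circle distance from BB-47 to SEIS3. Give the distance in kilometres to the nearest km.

BB-47: φ = -54.72389°, λ = +102.62778°
SEIS3: φ = +14.64111°, λ = +166.99722°
Δφ = 69.3650°,  Δλ = 64.3694°
a = sin²(Δφ/2) + cos φ₁ cos φ₂ sin²(Δλ/2) = 0.482324
c = 2·arcsin(√a) = 1.535437 rad = 87.9741°
d = R·c = 6367 × 1.535437 = 9776.1 km

9776 km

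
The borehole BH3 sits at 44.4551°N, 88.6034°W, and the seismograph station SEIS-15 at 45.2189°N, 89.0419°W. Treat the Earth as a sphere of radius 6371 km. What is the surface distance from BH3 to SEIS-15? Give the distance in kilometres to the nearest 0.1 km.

91.7 km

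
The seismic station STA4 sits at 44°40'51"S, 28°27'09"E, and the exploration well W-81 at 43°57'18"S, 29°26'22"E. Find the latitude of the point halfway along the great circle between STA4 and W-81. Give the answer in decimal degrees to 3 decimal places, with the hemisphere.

44.319°S

STA4: φ = -44.68083°, λ = +28.45250°
W-81: φ = -43.95500°, λ = +29.43944°
Bx = cos φ₂ cos Δλ = 0.719778,  By = cos φ₂ sin Δλ = 0.012400
φₘ = atan2(sin φ₁ + sin φ₂, √((cos φ₁ + Bx)² + By²)) = -44.31898°
λₘ = λ₁ + atan2(By, cos φ₁ + Bx) = 28.94902°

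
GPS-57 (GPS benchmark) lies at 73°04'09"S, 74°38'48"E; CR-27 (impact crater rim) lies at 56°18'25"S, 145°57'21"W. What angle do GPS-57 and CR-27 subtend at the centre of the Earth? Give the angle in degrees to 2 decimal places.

47.68°

GPS-57: φ = -73.06917°, λ = +74.64667°
CR-27: φ = -56.30694°, λ = -145.95583°
Δφ = 16.7622°,  Δλ = 139.3975°
a = sin²(Δφ/2) + cos φ₁ cos φ₂ sin²(Δλ/2) = 0.163349
c = 2·arcsin(√a) = 0.832130 rad = 47.6775°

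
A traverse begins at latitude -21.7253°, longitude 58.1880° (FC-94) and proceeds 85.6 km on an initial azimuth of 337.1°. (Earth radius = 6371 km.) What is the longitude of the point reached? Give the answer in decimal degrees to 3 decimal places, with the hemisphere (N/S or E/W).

57.867°E

δ = d/R = 85.6/6371 = 0.013436 rad
φ₂ = arcsin(sin φ₁ cos δ + cos φ₁ sin δ cos θ)
   = arcsin(-0.37016·0.99991 + 0.92897·0.01344·0.92119) = -21.01585°
λ₂ = λ₁ + atan2(sin θ sin δ cos φ₁, cos δ − sin φ₁ sin φ₂) = 57.86711°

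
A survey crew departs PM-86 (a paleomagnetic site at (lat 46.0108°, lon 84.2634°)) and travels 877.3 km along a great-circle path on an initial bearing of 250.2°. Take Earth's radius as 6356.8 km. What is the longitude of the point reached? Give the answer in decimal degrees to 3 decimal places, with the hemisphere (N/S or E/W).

δ = d/R = 877.3/6356.8 = 0.138010 rad
φ₂ = arcsin(sin φ₁ cos δ + cos φ₁ sin δ cos θ)
   = arcsin(0.71947·0.99049 + 0.69452·0.13757·-0.33874) = 42.86431°
λ₂ = λ₁ + atan2(sin θ sin δ cos φ₁, cos δ − sin φ₁ sin φ₂) = 74.09186°

74.092°E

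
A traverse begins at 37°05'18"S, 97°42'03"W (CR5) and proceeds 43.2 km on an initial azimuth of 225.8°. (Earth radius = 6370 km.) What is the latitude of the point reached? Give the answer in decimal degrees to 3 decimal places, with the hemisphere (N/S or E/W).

37.359°S

CR5: φ = -37.08833°, λ = -97.70083°
δ = d/R = 43.2/6370 = 0.006782 rad
φ₂ = arcsin(sin φ₁ cos δ + cos φ₁ sin δ cos θ)
   = arcsin(-0.60305·0.99998 + 0.79771·0.00678·-0.69717) = -37.35871°
λ₂ = λ₁ + atan2(sin θ sin δ cos φ₁, cos δ − sin φ₁ sin φ₂) = -98.05130°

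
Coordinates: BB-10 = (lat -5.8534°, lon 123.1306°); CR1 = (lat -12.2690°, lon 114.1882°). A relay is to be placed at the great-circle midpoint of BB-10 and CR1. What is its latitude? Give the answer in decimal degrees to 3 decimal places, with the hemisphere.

9.088°S

Bx = cos φ₂ cos Δλ = 0.965283,  By = cos φ₂ sin Δλ = -0.151891
φₘ = atan2(sin φ₁ + sin φ₂, √((cos φ₁ + Bx)² + By²)) = -9.08840°
λₘ = λ₁ + atan2(By, cos φ₁ + Bx) = 118.69945°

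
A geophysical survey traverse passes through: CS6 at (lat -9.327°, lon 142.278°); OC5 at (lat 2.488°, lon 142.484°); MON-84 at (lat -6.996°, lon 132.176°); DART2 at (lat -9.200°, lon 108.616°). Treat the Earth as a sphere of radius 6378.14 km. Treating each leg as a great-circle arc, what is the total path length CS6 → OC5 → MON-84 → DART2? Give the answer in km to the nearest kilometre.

CS6→OC5: c = 0.206242 rad, d = 1315.44 km
OC5→MON-84: c = 0.244217 rad, d = 1557.65 km
MON-84→DART2: c = 0.408828 rad, d = 2607.57 km
Total = 1315.44 + 1557.65 + 2607.57 = 5480.65 km

5481 km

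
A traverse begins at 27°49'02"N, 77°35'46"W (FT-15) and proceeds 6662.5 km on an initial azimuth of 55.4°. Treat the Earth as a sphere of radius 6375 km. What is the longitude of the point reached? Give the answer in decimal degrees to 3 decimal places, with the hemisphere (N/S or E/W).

FT-15: φ = +27.81722°, λ = -77.59611°
δ = d/R = 6662.5/6375 = 1.045098 rad
φ₂ = arcsin(sin φ₁ cos δ + cos φ₁ sin δ cos θ)
   = arcsin(0.46665·0.50182 + 0.88444·0.86497·0.56784) = 41.95794°
λ₂ = λ₁ + atan2(sin θ sin δ cos φ₁, cos δ − sin φ₁ sin φ₂) = -4.37096°

4.371°W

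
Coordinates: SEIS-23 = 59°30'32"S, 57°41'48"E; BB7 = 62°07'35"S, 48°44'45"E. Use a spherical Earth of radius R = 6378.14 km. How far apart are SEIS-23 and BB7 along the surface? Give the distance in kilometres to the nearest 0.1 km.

SEIS-23: φ = -59.50889°, λ = +57.69667°
BB7: φ = -62.12639°, λ = +48.74583°
Δφ = -2.6175°,  Δλ = -8.9508°
a = sin²(Δφ/2) + cos φ₁ cos φ₂ sin²(Δλ/2) = 0.001966
c = 2·arcsin(√a) = 0.088710 rad = 5.0827°
d = R·c = 6378.14 × 0.088710 = 565.8 km

565.8 km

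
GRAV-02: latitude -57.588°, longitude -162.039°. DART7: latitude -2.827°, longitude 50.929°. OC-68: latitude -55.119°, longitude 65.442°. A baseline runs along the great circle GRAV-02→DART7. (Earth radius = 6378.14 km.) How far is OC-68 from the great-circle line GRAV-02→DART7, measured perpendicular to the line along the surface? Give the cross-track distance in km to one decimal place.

δ₁₃ = central angle GRAV-02→OC-68 = 1.063994 rad  (haversine)
θ₁₃ = bearing GRAV-02→OC-68 = 208.823°,  θ₁₂ = bearing GRAV-02→DART7 = 216.525°
dₓₜ = R·arcsin(sin δ₁₃ · sin(θ₁₃ − θ₁₂)) = 6378.14·arcsin(0.87430·sin(-7.702°)) = -749.067 km
|dₓₜ| = 749.067 km

749.1 km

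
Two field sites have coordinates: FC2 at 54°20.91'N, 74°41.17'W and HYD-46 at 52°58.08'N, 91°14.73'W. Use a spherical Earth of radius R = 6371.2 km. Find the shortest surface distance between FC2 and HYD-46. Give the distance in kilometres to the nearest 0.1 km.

1099.3 km

FC2: φ = +54.34850°, λ = -74.68617°
HYD-46: φ = +52.96800°, λ = -91.24550°
Δφ = -1.3805°,  Δλ = -16.5593°
a = sin²(Δφ/2) + cos φ₁ cos φ₂ sin²(Δλ/2) = 0.007425
c = 2·arcsin(√a) = 0.172546 rad = 9.8862°
d = R·c = 6371.2 × 0.172546 = 1099.3 km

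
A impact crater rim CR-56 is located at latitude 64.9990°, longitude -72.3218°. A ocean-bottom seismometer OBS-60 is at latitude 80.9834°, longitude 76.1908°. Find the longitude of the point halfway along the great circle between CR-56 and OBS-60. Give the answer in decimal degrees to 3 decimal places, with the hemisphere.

56.507°W

Bx = cos φ₂ cos Δλ = -0.133644,  By = cos φ₂ sin Δλ = 0.081857
φₘ = atan2(sin φ₁ + sin φ₂, √((cos φ₁ + Bx)² + By²)) = 80.98855°
λₘ = λ₁ + atan2(By, cos φ₁ + Bx) = -56.50692°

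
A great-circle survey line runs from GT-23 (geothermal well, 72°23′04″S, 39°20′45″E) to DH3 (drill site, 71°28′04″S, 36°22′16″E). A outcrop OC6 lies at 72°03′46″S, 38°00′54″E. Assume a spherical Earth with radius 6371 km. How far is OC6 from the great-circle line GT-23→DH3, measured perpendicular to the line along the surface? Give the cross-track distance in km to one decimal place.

5.7 km

GT-23: φ = -72.38444°, λ = +39.34583°
DH3: φ = -71.46778°, λ = +36.37111°
OC6: φ = -72.06278°, λ = +38.01500°
δ₁₃ = central angle GT-23→OC6 = 0.009044 rad  (haversine)
θ₁₃ = bearing GT-23→OC6 = 307.733°,  θ₁₂ = bearing GT-23→DH3 = 313.385°
dₓₜ = R·arcsin(sin δ₁₃ · sin(θ₁₃ − θ₁₂)) = 6371·arcsin(0.00904·sin(-5.652°)) = -5.675 km
|dₓₜ| = 5.675 km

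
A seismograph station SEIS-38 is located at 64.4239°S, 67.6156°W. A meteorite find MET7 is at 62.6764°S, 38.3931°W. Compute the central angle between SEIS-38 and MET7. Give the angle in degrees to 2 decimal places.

Δφ = 1.7475°,  Δλ = 29.2225°
a = sin²(Δφ/2) + cos φ₁ cos φ₂ sin²(Δλ/2) = 0.012842
c = 2·arcsin(√a) = 0.227137 rad = 13.0140°

13.01°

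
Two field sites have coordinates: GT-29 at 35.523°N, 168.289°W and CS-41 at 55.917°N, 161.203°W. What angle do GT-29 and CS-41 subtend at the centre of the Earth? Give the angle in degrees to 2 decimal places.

Δφ = 20.3940°,  Δλ = 7.0860°
a = sin²(Δφ/2) + cos φ₁ cos φ₂ sin²(Δλ/2) = 0.033083
c = 2·arcsin(√a) = 0.365808 rad = 20.9593°

20.96°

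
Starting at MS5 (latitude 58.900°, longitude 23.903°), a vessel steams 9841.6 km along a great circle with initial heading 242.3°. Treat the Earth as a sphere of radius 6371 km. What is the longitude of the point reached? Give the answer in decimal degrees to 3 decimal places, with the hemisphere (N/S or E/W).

41.170°W

δ = d/R = 9841.6/6371 = 1.544750 rad
φ₂ = arcsin(sin φ₁ cos δ + cos φ₁ sin δ cos θ)
   = arcsin(0.85627·0.02604 + 0.51653·0.99966·-0.46484) = -12.57542°
λ₂ = λ₁ + atan2(sin θ sin δ cos φ₁, cos δ − sin φ₁ sin φ₂) = -41.17039°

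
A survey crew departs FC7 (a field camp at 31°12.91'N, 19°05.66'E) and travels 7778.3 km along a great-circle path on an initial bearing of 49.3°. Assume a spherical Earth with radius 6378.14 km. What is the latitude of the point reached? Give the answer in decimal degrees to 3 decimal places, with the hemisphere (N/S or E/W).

FC7: φ = +31.21517°, λ = +19.09433°
δ = d/R = 7778.3/6378.14 = 1.219525 rad
φ₂ = arcsin(sin φ₁ cos δ + cos φ₁ sin δ cos θ)
   = arcsin(0.51825·0.34409 + 0.85523·0.93894·0.65210) = 44.58480°
λ₂ = λ₁ + atan2(sin θ sin δ cos φ₁, cos δ − sin φ₁ sin φ₂) = 110.94807°

44.585°N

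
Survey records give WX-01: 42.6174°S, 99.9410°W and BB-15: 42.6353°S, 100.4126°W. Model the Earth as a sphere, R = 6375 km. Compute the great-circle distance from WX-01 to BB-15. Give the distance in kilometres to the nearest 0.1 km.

38.7 km

Δφ = -0.0179°,  Δλ = -0.4716°
a = sin²(Δφ/2) + cos φ₁ cos φ₂ sin²(Δλ/2) = 0.000009
c = 2·arcsin(√a) = 0.006064 rad = 0.3475°
d = R·c = 6375 × 0.006064 = 38.7 km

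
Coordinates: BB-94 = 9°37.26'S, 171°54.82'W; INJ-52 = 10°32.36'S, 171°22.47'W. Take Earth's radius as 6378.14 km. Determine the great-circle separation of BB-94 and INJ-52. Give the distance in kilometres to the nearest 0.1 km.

118.1 km

BB-94: φ = -9.62100°, λ = -171.91367°
INJ-52: φ = -10.53933°, λ = -171.37450°
Δφ = -0.9183°,  Δλ = 0.5392°
a = sin²(Δφ/2) + cos φ₁ cos φ₂ sin²(Δλ/2) = 0.000086
c = 2·arcsin(√a) = 0.018513 rad = 1.0607°
d = R·c = 6378.14 × 0.018513 = 118.1 km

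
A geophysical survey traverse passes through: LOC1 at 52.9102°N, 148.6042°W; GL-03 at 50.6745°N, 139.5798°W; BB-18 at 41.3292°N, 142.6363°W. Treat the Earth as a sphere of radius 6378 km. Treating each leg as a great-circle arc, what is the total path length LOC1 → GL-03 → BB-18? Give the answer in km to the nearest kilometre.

LOC1→GL-03: c = 0.104852 rad, d = 668.75 km
GL-03→BB-18: c = 0.167224 rad, d = 1066.55 km
Total = 668.75 + 1066.55 = 1735.30 km

1735 km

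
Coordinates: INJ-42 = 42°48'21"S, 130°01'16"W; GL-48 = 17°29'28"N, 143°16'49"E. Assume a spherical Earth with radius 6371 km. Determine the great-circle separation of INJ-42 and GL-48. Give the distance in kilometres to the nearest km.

INJ-42: φ = -42.80583°, λ = -130.02111°
GL-48: φ = +17.49111°, λ = +143.28028°
Δφ = 60.2969°,  Δλ = -86.6986°
a = sin²(Δφ/2) + cos φ₁ cos φ₂ sin²(Δλ/2) = 0.581969
c = 2·arcsin(√a) = 1.735477 rad = 99.4355°
d = R·c = 6371 × 1.735477 = 11056.7 km

11057 km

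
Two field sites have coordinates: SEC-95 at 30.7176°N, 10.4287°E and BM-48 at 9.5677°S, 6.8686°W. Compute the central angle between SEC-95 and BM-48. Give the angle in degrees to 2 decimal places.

43.57°

Δφ = -40.2853°,  Δλ = -17.2973°
a = sin²(Δφ/2) + cos φ₁ cos φ₂ sin²(Δλ/2) = 0.137752
c = 2·arcsin(√a) = 0.760495 rad = 43.5731°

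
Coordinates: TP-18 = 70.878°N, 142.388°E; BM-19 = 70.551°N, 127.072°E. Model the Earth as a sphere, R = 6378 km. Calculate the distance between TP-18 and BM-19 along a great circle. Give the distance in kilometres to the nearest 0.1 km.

562.8 km

Δφ = -0.3270°,  Δλ = -15.3160°
a = sin²(Δφ/2) + cos φ₁ cos φ₂ sin²(Δλ/2) = 0.001945
c = 2·arcsin(√a) = 0.088235 rad = 5.0555°
d = R·c = 6378 × 0.088235 = 562.8 km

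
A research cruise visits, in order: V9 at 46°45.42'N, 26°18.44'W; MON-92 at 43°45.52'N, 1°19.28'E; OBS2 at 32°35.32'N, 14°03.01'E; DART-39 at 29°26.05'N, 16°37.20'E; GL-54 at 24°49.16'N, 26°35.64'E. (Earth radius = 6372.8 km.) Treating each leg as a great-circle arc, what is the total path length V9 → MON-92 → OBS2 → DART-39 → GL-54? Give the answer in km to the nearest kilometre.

5381 km

V9: φ = +46.75700°, λ = -26.30733°
MON-92: φ = +43.75867°, λ = +1.32133°
OBS2: φ = +32.58867°, λ = +14.05017°
DART-39: φ = +29.43417°, λ = +16.62000°
GL-54: φ = +24.81933°, λ = +26.59400°
V9→MON-92: c = 0.341635 rad, d = 2177.17 km
MON-92→OBS2: c = 0.261122 rad, d = 1664.08 km
OBS2→DART-39: c = 0.067142 rad, d = 427.88 km
DART-39→GL-54: c = 0.174513 rad, d = 1112.14 km
Total = 2177.17 + 1664.08 + 427.88 + 1112.14 = 5381.27 km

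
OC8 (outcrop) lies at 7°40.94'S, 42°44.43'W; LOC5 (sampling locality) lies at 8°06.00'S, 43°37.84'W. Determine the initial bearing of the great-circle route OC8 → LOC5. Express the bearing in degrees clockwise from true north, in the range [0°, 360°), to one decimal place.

244.6°

OC8: φ = -7.68233°, λ = -42.74050°
LOC5: φ = -8.10000°, λ = -43.63067°
Δλ = -0.8902°
y = sin Δλ · cos φ₂ = -0.015381
x = cos φ₁ sin φ₂ − sin φ₁ cos φ₂ cos Δλ = -0.007306
θ = atan2(y, x) = -115.4069° → 244.5931° (mod 360°)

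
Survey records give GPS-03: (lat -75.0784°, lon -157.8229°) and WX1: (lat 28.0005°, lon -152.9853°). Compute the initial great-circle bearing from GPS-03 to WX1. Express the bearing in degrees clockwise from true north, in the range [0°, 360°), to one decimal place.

4.4°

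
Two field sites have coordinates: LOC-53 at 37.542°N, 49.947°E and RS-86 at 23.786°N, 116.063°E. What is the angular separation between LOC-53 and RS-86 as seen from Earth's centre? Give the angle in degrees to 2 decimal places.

57.35°

Δφ = -13.7560°,  Δλ = 66.1160°
a = sin²(Δφ/2) + cos φ₁ cos φ₂ sin²(Δλ/2) = 0.230236
c = 2·arcsin(√a) = 1.000919 rad = 57.3484°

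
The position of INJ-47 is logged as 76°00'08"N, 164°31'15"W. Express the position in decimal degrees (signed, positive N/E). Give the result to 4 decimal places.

lat: 76.0022° N → +76.0022°
lon: 164.5208° W → -164.5208°

+76.0022°, -164.5208°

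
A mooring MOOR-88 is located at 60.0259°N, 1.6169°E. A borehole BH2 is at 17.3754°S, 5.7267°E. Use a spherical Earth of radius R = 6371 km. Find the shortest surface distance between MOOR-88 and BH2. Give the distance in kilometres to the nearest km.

Δφ = -77.4013°,  Δλ = 4.1098°
a = sin²(Δφ/2) + cos φ₁ cos φ₂ sin²(Δλ/2) = 0.391553
c = 2·arcsin(√a) = 1.352164 rad = 77.4733°
d = R·c = 6371 × 1.352164 = 8614.6 km

8615 km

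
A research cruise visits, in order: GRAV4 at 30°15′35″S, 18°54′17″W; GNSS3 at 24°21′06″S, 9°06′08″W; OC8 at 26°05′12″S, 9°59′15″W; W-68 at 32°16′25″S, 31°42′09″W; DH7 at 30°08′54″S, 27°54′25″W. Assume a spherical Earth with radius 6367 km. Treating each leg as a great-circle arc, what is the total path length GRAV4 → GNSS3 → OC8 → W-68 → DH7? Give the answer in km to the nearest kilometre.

GRAV4: φ = -30.25972°, λ = -18.90472°
GNSS3: φ = -24.35167°, λ = -9.10222°
OC8: φ = -26.08667°, λ = -9.98750°
W-68: φ = -32.27361°, λ = -31.70250°
DH7: φ = -30.14833°, λ = -27.90694°
GRAV4→GNSS3: c = 0.183561 rad, d = 1168.73 km
GNSS3→OC8: c = 0.033352 rad, d = 212.35 km
OC8→W-68: c = 0.347324 rad, d = 2211.41 km
W-68→DH7: c = 0.067711 rad, d = 431.12 km
Total = 1168.73 + 212.35 + 2211.41 + 431.12 = 4023.61 km

4024 km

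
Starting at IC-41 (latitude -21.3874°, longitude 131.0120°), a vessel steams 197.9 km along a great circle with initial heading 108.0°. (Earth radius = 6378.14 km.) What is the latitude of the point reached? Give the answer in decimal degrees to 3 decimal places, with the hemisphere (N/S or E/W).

δ = d/R = 197.9/6378.14 = 0.031028 rad
φ₂ = arcsin(sin φ₁ cos δ + cos φ₁ sin δ cos θ)
   = arcsin(-0.36467·0.99952 + 0.93114·0.03102·-0.30902) = -21.92687°
λ₂ = λ₁ + atan2(sin θ sin δ cos φ₁, cos δ − sin φ₁ sin φ₂) = 132.83461°

21.927°S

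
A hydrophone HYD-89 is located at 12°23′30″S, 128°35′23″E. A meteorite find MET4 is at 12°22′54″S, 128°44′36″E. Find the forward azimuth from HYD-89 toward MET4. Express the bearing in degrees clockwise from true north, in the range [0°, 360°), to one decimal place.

HYD-89: φ = -12.39167°, λ = +128.58972°
MET4: φ = -12.38167°, λ = +128.74333°
Δλ = 0.1536°
y = sin Δλ · cos φ₂ = 0.002619
x = cos φ₁ sin φ₂ − sin φ₁ cos φ₂ cos Δλ = 0.000174
θ = atan2(y, x) = 86.2033° → 86.2033° (mod 360°)

86.2°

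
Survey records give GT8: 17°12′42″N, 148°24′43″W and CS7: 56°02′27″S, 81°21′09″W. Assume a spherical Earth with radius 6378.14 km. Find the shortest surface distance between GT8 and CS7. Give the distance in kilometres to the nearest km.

GT8: φ = +17.21167°, λ = -148.41194°
CS7: φ = -56.04083°, λ = -81.35250°
Δφ = -73.2525°,  Δλ = 67.0594°
a = sin²(Δφ/2) + cos φ₁ cos φ₂ sin²(Δλ/2) = 0.518726
c = 2·arcsin(√a) = 1.608258 rad = 92.1464°
d = R·c = 6378.14 × 1.608258 = 10257.7 km

10258 km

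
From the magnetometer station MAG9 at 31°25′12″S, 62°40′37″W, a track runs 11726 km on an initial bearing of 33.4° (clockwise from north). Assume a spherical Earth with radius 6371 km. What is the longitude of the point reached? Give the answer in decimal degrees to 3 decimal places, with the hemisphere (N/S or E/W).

MAG9: φ = -31.42000°, λ = -62.67694°
δ = d/R = 11726/6371 = 1.840527 rad
φ₂ = arcsin(sin φ₁ cos δ + cos φ₁ sin δ cos θ)
   = arcsin(-0.52131·-0.26647 + 0.85337·0.96384·0.83485) = 55.64809°
λ₂ = λ₁ + atan2(sin θ sin δ cos φ₁, cos δ − sin φ₁ sin φ₂) = 7.42199°

7.422°E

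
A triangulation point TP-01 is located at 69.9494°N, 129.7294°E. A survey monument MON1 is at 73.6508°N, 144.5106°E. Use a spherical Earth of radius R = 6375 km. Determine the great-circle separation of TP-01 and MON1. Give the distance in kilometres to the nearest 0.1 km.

655.4 km

Δφ = 3.7014°,  Δλ = 14.7812°
a = sin²(Δφ/2) + cos φ₁ cos φ₂ sin²(Δλ/2) = 0.002640
c = 2·arcsin(√a) = 0.102804 rad = 5.8903°
d = R·c = 6375 × 0.102804 = 655.4 km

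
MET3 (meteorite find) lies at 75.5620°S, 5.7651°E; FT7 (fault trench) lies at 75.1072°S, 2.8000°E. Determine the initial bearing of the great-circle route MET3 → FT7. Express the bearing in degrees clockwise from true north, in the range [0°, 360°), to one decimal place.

Δλ = -2.9651°
y = sin Δλ · cos φ₂ = -0.013295
x = cos φ₁ sin φ₂ − sin φ₁ cos φ₂ cos Δλ = 0.007604
θ = atan2(y, x) = -60.2306° → 299.7694° (mod 360°)

299.8°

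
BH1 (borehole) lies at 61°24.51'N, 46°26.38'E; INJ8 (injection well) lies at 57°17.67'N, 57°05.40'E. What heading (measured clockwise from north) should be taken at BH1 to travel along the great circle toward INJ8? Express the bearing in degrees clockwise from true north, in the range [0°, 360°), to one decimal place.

122.5°

BH1: φ = +61.40850°, λ = +46.43967°
INJ8: φ = +57.29450°, λ = +57.09000°
Δλ = 10.6503°
y = sin Δλ · cos φ₂ = 0.099859
x = cos φ₁ sin φ₂ − sin φ₁ cos φ₂ cos Δλ = -0.063568
θ = atan2(y, x) = 122.4800° → 122.4800° (mod 360°)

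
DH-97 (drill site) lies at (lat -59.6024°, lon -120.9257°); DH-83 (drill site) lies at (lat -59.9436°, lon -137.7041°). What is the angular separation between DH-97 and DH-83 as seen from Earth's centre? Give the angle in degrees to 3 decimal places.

8.431°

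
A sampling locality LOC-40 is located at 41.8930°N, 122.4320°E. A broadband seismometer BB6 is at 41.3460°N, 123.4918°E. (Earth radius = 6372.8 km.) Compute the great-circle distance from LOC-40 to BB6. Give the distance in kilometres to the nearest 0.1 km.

107.1 km

Δφ = -0.5470°,  Δλ = 1.0598°
a = sin²(Δφ/2) + cos φ₁ cos φ₂ sin²(Δλ/2) = 0.000071
c = 2·arcsin(√a) = 0.016803 rad = 0.9628°
d = R·c = 6372.8 × 0.016803 = 107.1 km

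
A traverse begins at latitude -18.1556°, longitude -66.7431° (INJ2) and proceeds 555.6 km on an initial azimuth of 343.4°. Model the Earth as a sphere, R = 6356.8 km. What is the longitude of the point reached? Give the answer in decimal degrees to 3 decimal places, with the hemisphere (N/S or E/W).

δ = d/R = 555.6/6356.8 = 0.087402 rad
φ₂ = arcsin(sin φ₁ cos δ + cos φ₁ sin δ cos θ)
   = arcsin(-0.31160·0.99618 + 0.95021·0.08729·0.95832) = -13.35129°
λ₂ = λ₁ + atan2(sin θ sin δ cos φ₁, cos δ − sin φ₁ sin φ₂) = -68.21180°

68.212°W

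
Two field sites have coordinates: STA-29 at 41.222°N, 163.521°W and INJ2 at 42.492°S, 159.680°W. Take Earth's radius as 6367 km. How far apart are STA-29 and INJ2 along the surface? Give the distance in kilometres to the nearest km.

9311 km

Δφ = -83.7140°,  Δλ = 3.8410°
a = sin²(Δφ/2) + cos φ₁ cos φ₂ sin²(Δλ/2) = 0.445877
c = 2·arcsin(√a) = 1.462338 rad = 83.7858°
d = R·c = 6367 × 1.462338 = 9310.7 km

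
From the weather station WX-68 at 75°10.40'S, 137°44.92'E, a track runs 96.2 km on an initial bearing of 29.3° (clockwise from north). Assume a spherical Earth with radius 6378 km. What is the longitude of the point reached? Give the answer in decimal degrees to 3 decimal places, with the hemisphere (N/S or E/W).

139.323°E

WX-68: φ = -75.17333°, λ = +137.74867°
δ = d/R = 96.2/6378 = 0.015083 rad
φ₂ = arcsin(sin φ₁ cos δ + cos φ₁ sin δ cos θ)
   = arcsin(-0.96670·0.99989 + 0.25590·0.01508·0.87207) = -74.41408°
λ₂ = λ₁ + atan2(sin θ sin δ cos φ₁, cos δ − sin φ₁ sin φ₂) = 139.32286°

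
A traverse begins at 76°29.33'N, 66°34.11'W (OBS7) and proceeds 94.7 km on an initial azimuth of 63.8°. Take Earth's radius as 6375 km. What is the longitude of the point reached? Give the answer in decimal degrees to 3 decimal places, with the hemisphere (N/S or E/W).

63.212°W

OBS7: φ = +76.48883°, λ = -66.56850°
δ = d/R = 94.7/6375 = 0.014855 rad
φ₂ = arcsin(sin φ₁ cos δ + cos φ₁ sin δ cos θ)
   = arcsin(0.97232·0.99989 + 0.23363·0.01485·0.44151) = 76.84284°
λ₂ = λ₁ + atan2(sin θ sin δ cos φ₁, cos δ − sin φ₁ sin φ₂) = -63.21169°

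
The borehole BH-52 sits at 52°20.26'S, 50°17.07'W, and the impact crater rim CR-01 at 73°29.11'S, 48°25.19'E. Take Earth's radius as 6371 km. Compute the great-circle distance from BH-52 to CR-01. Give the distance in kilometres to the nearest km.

4769 km

BH-52: φ = -52.33767°, λ = -50.28450°
CR-01: φ = -73.48517°, λ = +48.41983°
Δφ = -21.1475°,  Δλ = 98.7043°
a = sin²(Δφ/2) + cos φ₁ cos φ₂ sin²(Δλ/2) = 0.133659
c = 2·arcsin(√a) = 0.748541 rad = 42.8882°
d = R·c = 6371 × 0.748541 = 4769.0 km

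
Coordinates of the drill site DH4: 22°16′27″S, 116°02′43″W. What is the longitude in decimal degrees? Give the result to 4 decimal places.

116° + 2′/60 + 43″/3600 = 116 + 0.03333 + 0.01194 = 116.0453°

116.0453°W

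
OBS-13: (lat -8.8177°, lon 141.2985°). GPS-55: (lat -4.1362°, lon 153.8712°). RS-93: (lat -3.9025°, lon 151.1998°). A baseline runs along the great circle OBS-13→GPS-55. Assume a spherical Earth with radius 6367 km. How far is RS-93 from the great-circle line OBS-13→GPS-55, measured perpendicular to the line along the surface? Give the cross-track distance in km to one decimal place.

δ₁₃ = central angle OBS-13→RS-93 = 0.191929 rad  (haversine)
θ₁₃ = bearing OBS-13→RS-93 = 64.072°,  θ₁₂ = bearing OBS-13→GPS-55 = 70.250°
dₓₜ = R·arcsin(sin δ₁₃ · sin(θ₁₃ − θ₁₂)) = 6367·arcsin(0.19075·sin(-6.178°)) = -130.705 km
|dₓₜ| = 130.705 km

130.7 km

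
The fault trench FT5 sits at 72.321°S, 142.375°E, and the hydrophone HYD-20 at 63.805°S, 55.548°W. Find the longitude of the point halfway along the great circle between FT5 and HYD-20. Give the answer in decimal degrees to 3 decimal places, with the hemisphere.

87.052°W

Bx = cos φ₂ cos Δλ = -0.420005,  By = cos φ₂ sin Δλ = 0.135844
φₘ = atan2(sin φ₁ + sin φ₂, √((cos φ₁ + Bx)² + By²)) = -84.47851°
λₘ = λ₁ + atan2(By, cos φ₁ + Bx) = -87.05201°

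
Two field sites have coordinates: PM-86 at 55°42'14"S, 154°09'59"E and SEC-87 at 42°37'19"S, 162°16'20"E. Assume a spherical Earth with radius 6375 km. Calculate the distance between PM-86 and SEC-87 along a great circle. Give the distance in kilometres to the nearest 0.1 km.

PM-86: φ = -55.70389°, λ = +154.16639°
SEC-87: φ = -42.62194°, λ = +162.27222°
Δφ = 13.0819°,  Δλ = 8.1058°
a = sin²(Δφ/2) + cos φ₁ cos φ₂ sin²(Δλ/2) = 0.015048
c = 2·arcsin(√a) = 0.245956 rad = 14.0922°
d = R·c = 6375 × 0.245956 = 1568.0 km

1568.0 km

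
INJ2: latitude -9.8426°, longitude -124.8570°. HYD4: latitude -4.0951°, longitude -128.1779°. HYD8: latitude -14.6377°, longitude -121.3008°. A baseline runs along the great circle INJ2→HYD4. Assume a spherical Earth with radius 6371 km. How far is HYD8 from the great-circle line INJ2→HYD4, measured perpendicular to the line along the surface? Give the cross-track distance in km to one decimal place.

δ₁₃ = central angle INJ2→HYD8 = 0.103348 rad  (haversine)
θ₁₃ = bearing INJ2→HYD8 = 144.427°,  θ₁₂ = bearing INJ2→HYD4 = 329.945°
dₓₜ = R·arcsin(sin δ₁₃ · sin(θ₁₃ − θ₁₂)) = 6371·arcsin(0.10316·sin(-185.518°)) = 63.204 km
|dₓₜ| = 63.204 km

63.2 km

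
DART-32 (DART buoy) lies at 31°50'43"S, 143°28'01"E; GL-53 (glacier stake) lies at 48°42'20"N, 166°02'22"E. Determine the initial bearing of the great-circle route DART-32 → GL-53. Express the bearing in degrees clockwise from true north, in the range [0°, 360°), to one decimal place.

14.8°

DART-32: φ = -31.84528°, λ = +143.46694°
GL-53: φ = +48.70556°, λ = +166.03944°
Δλ = 22.5725°
y = sin Δλ · cos φ₂ = 0.253315
x = cos φ₁ sin φ₂ − sin φ₁ cos φ₂ cos Δλ = 0.959758
θ = atan2(y, x) = 14.7853° → 14.7853° (mod 360°)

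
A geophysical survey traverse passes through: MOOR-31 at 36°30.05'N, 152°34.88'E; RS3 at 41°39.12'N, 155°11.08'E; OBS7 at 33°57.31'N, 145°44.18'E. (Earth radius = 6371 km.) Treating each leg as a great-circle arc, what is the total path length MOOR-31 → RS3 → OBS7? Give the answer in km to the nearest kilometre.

1806 km

MOOR-31: φ = +36.50083°, λ = +152.58133°
RS3: φ = +41.65200°, λ = +155.18467°
OBS7: φ = +33.95517°, λ = +145.73633°
MOOR-31→RS3: c = 0.096563 rad, d = 615.20 km
RS3→OBS7: c = 0.186912 rad, d = 1190.82 km
Total = 615.20 + 1190.82 = 1806.02 km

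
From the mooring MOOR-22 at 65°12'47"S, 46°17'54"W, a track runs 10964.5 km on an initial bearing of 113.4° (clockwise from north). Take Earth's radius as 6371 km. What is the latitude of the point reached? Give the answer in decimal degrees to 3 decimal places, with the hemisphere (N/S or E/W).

MOOR-22: φ = -65.21306°, λ = -46.29833°
δ = d/R = 10964.5/6371 = 1.721001 rad
φ₂ = arcsin(sin φ₁ cos δ + cos φ₁ sin δ cos θ)
   = arcsin(-0.90787·-0.14964 + 0.41925·0.98874·-0.39715) = -1.64878°
λ₂ = λ₁ + atan2(sin θ sin δ cos φ₁, cos δ − sin φ₁ sin φ₂) = 68.49901°

1.649°S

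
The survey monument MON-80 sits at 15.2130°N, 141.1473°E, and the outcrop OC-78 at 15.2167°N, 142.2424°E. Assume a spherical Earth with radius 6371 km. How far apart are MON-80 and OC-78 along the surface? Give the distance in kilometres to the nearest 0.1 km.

117.5 km

Δφ = 0.0037°,  Δλ = 1.0951°
a = sin²(Δφ/2) + cos φ₁ cos φ₂ sin²(Δλ/2) = 0.000085
c = 2·arcsin(√a) = 0.018443 rad = 1.0567°
d = R·c = 6371 × 0.018443 = 117.5 km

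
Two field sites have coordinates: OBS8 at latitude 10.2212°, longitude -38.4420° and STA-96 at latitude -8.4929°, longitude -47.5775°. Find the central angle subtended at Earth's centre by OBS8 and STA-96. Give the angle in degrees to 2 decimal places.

Δφ = -18.7141°,  Δλ = -9.1355°
a = sin²(Δφ/2) + cos φ₁ cos φ₂ sin²(Δλ/2) = 0.032607
c = 2·arcsin(√a) = 0.363143 rad = 20.8065°

20.81°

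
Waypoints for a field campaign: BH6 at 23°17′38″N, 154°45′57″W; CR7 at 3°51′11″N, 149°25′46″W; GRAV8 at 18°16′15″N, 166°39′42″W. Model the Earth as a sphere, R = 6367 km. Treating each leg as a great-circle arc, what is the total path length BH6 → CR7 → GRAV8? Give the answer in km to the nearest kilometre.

4700 km

BH6: φ = +23.29389°, λ = -154.76583°
CR7: φ = +3.85306°, λ = -149.42944°
GRAV8: φ = +18.27083°, λ = -166.66167°
BH6→CR7: c = 0.351045 rad, d = 2235.10 km
CR7→GRAV8: c = 0.387181 rad, d = 2465.18 km
Total = 2235.10 + 2465.18 = 4700.28 km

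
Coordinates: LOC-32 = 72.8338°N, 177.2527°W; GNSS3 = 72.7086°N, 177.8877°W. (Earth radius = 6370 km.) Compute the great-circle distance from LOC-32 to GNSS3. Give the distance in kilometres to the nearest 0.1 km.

25.1 km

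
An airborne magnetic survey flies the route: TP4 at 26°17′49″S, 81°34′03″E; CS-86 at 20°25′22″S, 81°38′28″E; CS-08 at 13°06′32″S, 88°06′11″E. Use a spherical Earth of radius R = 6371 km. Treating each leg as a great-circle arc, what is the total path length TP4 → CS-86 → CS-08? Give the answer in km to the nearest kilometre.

1718 km

TP4: φ = -26.29694°, λ = +81.56750°
CS-86: φ = -20.42278°, λ = +81.64111°
CS-08: φ = -13.10889°, λ = +88.10306°
TP4→CS-86: c = 0.102530 rad, d = 653.22 km
CS-86→CS-08: c = 0.167138 rad, d = 1064.84 km
Total = 653.22 + 1064.84 = 1718.06 km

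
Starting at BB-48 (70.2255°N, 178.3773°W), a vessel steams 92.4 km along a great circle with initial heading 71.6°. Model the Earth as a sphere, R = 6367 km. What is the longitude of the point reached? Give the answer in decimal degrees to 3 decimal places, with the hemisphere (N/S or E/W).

δ = d/R = 92.4/6367 = 0.014512 rad
φ₂ = arcsin(sin φ₁ cos δ + cos φ₁ sin δ cos θ)
   = arcsin(0.94103·0.99989 + 0.33832·0.01451·0.31565) = 70.47265°
λ₂ = λ₁ + atan2(sin θ sin δ cos φ₁, cos δ − sin φ₁ sin φ₂) = -176.01630°

176.016°W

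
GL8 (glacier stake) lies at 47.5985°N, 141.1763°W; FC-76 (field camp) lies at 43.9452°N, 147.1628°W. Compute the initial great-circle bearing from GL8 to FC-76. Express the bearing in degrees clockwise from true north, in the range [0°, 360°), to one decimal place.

231.0°

Δλ = -5.9865°
y = sin Δλ · cos φ₂ = -0.075092
x = cos φ₁ sin φ₂ − sin φ₁ cos φ₂ cos Δλ = -0.060819
θ = atan2(y, x) = -129.0051° → 230.9949° (mod 360°)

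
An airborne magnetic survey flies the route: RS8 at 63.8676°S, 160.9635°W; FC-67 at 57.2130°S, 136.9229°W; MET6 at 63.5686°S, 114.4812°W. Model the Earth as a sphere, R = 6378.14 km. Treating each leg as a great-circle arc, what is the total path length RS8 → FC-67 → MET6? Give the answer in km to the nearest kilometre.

2909 km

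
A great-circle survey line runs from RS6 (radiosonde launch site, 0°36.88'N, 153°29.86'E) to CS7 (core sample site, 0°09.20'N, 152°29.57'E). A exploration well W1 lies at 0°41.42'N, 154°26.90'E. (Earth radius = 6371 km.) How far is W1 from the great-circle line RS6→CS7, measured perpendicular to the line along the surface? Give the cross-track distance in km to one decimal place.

RS6: φ = +0.61467°, λ = +153.49767°
CS7: φ = +0.15333°, λ = +152.49283°
W1: φ = +0.69033°, λ = +154.44833°
δ₁₃ = central angle RS6→W1 = 0.016644 rad  (haversine)
θ₁₃ = bearing RS6→W1 = 85.444°,  θ₁₂ = bearing RS6→CS7 = 245.343°
dₓₜ = R·arcsin(sin δ₁₃ · sin(θ₁₃ − θ₁₂)) = 6371·arcsin(0.01664·sin(-159.899°)) = -36.440 km
|dₓₜ| = 36.440 km

36.4 km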